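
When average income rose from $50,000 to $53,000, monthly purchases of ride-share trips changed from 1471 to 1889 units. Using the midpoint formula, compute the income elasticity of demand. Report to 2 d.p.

ΔQ = 418, ΔI = 3000. Midpoints: Ī = 51,500, Q̄ = 1680.0.
ε_I = (ΔQ/ΔI)(Ī/Q̄) = (418/3000)(51500/1680.0).

4.27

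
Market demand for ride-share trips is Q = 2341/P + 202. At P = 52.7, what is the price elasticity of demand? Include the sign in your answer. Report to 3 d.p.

At P = 52.7, Q = 246.421.
dQ/dP = −2341/P² = -0.843.
ε = (dQ/dP)(P/Q) = (-0.843)(52.7/246.421).
|ε| < 1, so demand is inelastic at this price.

-0.180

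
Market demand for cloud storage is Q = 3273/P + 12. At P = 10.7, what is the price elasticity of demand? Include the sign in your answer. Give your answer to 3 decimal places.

At P = 10.7, Q = 317.888.
dQ/dP = −3273/P² = -28.588.
ε = (dQ/dP)(P/Q) = (-28.588)(10.7/317.888).

-0.962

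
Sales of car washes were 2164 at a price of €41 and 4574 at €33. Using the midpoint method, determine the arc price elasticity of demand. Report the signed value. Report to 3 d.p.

ΔQ = 4574 − 2164 = 2410; ΔP = 33 − 41 = -8.
Midpoints: P̄ = 37.00, Q̄ = 3369.0.
ε = (ΔQ/ΔP)(P̄/Q̄) = (2410/-8)(37.00/3369.0).

-3.308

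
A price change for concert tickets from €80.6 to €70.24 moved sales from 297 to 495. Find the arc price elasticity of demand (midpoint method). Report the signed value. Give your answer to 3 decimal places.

ΔQ = 495 − 297 = 198; ΔP = 70.24 − 80.6 = -10.36.
Midpoints: P̄ = 75.42, Q̄ = 396.0.
ε = (ΔQ/ΔP)(P̄/Q̄) = (198/-10.36)(75.42/396.0).

-3.640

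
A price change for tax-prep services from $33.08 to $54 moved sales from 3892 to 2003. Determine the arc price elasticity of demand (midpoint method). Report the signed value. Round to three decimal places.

-1.334

ΔQ = 2003 − 3892 = -1889; ΔP = 54 − 33.08 = 20.92.
Midpoints: P̄ = 43.54, Q̄ = 2947.5.
ε = (ΔQ/ΔP)(P̄/Q̄) = (-1889/20.92)(43.54/2947.5).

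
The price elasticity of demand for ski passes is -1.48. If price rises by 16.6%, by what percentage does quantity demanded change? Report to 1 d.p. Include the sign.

-24.6%

%ΔQ ≈ ε × %ΔP = (-1.48)(16.6%) = -24.57%.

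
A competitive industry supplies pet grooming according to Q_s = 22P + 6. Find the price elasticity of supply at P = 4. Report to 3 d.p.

At P = 4, Q_s = 94.
dQ_s/dP = 22.
ε_s = (dQ_s/dP)(P/Q_s) = (22)(4/94).

0.936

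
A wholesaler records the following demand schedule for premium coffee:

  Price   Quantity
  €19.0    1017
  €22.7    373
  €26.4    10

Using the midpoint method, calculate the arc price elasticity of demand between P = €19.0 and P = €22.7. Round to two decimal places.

At P = 19.0, Q = 1017; at P = 22.7, Q = 373.
ΔQ = -644, ΔP = 3.7. Midpoints: P̄ = 20.85, Q̄ = 695.0.
ε = (ΔQ/ΔP)(P̄/Q̄) = (-644/3.7)(20.85/695.0).

-5.22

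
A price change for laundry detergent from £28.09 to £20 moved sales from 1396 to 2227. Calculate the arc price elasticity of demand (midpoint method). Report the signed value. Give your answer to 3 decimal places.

ΔQ = 2227 − 1396 = 831; ΔP = 20 − 28.09 = -8.09.
Midpoints: P̄ = 24.05, Q̄ = 1811.5.
ε = (ΔQ/ΔP)(P̄/Q̄) = (831/-8.09)(24.05/1811.5).

-1.363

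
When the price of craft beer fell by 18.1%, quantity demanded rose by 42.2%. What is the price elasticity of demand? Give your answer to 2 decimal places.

-2.33

ε = %ΔQ / %ΔP = (42.2)/(-18.1) = -2.331.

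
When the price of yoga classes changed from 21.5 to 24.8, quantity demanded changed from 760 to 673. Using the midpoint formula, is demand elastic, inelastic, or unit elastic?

Arc ε ≈ -0.852.
|ε| = 0.85 < 1.

inelastic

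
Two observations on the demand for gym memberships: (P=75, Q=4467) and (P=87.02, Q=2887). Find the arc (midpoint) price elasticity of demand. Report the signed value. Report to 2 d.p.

ΔQ = 2887 − 4467 = -1580; ΔP = 87.02 − 75 = 12.02.
Midpoints: P̄ = 81.01, Q̄ = 3677.0.
ε = (ΔQ/ΔP)(P̄/Q̄) = (-1580/12.02)(81.01/3677.0).

-2.90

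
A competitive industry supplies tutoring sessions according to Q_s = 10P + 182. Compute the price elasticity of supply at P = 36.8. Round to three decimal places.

At P = 36.8, Q_s = 550.
dQ_s/dP = 10.
ε_s = (dQ_s/dP)(P/Q_s) = (10)(36.8/550).

0.669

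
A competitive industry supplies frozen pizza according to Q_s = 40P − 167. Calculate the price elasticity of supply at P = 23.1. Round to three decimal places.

1.221

At P = 23.1, Q_s = 757.
dQ_s/dP = 40.
ε_s = (dQ_s/dP)(P/Q_s) = (40)(23.1/757).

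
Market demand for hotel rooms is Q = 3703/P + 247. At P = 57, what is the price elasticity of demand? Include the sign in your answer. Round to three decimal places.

At P = 57, Q = 311.965.
dQ/dP = −3703/P² = -1.140.
ε = (dQ/dP)(P/Q) = (-1.140)(57/311.965).

-0.208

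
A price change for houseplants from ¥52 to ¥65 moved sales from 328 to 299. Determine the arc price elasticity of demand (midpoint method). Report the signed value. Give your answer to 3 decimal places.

ΔQ = 299 − 328 = -29; ΔP = 65 − 52 = 13.
Midpoints: P̄ = 58.50, Q̄ = 313.5.
ε = (ΔQ/ΔP)(P̄/Q̄) = (-29/13)(58.50/313.5).

-0.416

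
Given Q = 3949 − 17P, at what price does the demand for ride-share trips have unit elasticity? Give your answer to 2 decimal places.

For linear demand Q = a − bP, ε = −bP/(a − bP). |ε| = 1 when bP = a − bP, i.e. P = a/(2b).
P = 3949/(2·17) = 3949/34 = 116.1471.

116.15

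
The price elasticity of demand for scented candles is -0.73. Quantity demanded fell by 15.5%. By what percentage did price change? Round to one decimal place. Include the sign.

21.2%

%ΔP ≈ %ΔQ / ε = (-15.5%)/(-0.73) = 21.23%.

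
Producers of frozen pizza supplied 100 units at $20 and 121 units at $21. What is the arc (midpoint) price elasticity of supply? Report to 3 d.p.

ΔQ = 121 − 100 = 21; ΔP = 21 − 20 = 1.
Midpoints: P̄ = 20.50, Q̄ = 110.5.
ε_s = (ΔQ/ΔP)(P̄/Q̄) = (21/1)(20.50/110.5).

3.896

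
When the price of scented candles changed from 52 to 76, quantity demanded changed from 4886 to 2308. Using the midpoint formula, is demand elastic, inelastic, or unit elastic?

Arc ε ≈ -1.911.
|ε| = 1.91 > 1.

elastic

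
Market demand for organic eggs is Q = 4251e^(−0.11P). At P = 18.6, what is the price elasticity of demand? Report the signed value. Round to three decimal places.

-2.046

At P = 18.6, Q = 549.445.
dQ/dP = −0.11·4251e^(−0.11P) = −0.11Q = -60.439.
ε = (dQ/dP)(P/Q) = (-60.439)(18.6/549.445).
|ε| > 1, so demand is elastic at this price.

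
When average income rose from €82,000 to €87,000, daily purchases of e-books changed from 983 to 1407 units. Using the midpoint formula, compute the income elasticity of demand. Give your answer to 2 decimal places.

ΔQ = 424, ΔI = 5000. Midpoints: Ī = 84,500, Q̄ = 1195.0.
ε_I = (ΔQ/ΔI)(Ī/Q̄) = (424/5000)(84500/1195.0).

6.00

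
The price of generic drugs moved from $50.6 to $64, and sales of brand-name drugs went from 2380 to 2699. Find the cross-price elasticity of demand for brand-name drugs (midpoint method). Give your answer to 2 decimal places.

0.54

ΔQ_x = 2699 − 2380 = 319; ΔP_y = 64 − 50.6 = 13.4.
Midpoints: P̄_y = 57.30, Q̄_x = 2539.5.
ε_xy = (ΔQ_x/ΔP_y)(P̄_y/Q̄_x) = (319/13.4)(57.30/2539.5).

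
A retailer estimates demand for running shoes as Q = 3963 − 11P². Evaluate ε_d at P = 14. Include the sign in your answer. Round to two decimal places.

-2.39

At P = 14, Q = 1807.
dQ/dP = −22P = -308.
ε = (dQ/dP)(P/Q) = (-308)(14/1807).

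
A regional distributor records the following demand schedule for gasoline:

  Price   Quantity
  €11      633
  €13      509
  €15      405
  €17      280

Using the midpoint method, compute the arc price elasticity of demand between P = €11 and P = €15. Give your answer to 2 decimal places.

At P = 11, Q = 633; at P = 15, Q = 405.
ΔQ = -228, ΔP = 4. Midpoints: P̄ = 13.00, Q̄ = 519.0.
ε = (ΔQ/ΔP)(P̄/Q̄) = (-228/4)(13.00/519.0).

-1.43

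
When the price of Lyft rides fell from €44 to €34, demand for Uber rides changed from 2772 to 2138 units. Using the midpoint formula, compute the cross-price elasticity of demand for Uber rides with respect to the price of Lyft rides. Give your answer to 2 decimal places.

1.01

ΔQ_x = 2138 − 2772 = -634; ΔP_y = 34 − 44 = -10.
Midpoints: P̄_y = 39.00, Q̄_x = 2455.0.
ε_xy = (ΔQ_x/ΔP_y)(P̄_y/Q̄_x) = (-634/-10)(39.00/2455.0).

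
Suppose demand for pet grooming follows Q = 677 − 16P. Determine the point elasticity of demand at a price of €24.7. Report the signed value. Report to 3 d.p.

-1.402

At P = 24.7, Q = 281.800.
dQ/dP = −16.
ε = (dQ/dP)(P/Q) = (-16)(24.7/281.800).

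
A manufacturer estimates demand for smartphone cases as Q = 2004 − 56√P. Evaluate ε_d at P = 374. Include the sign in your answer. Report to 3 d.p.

At P = 374, Q = 921.012.
dQ/dP = −56/(2√P) = -1.448.
ε = (dQ/dP)(P/Q) = (-1.448)(374/921.012).

-0.588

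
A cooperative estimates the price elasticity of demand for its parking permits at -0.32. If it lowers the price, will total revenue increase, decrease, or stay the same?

|ε| = 0.32 < 1, so demand is inelastic. A price cut therefore reduces total revenue.

decrease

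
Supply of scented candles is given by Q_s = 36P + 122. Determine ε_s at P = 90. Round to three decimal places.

At P = 90, Q_s = 3362.
dQ_s/dP = 36.
ε_s = (dQ_s/dP)(P/Q_s) = (36)(90/3362).

0.964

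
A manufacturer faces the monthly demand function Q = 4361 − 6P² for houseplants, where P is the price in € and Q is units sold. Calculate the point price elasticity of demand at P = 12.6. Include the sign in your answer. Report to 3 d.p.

At P = 12.6, Q = 3408.440.
dQ/dP = −12P = -151.200.
ε = (dQ/dP)(P/Q) = (-151.200)(12.6/3408.440).
|ε| < 1, so demand is inelastic at this price.

-0.559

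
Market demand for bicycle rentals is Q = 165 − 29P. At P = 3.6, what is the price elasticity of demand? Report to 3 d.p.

-1.723

At P = 3.6, Q = 60.600.
dQ/dP = −29.
ε = (dQ/dP)(P/Q) = (-29)(3.6/60.600).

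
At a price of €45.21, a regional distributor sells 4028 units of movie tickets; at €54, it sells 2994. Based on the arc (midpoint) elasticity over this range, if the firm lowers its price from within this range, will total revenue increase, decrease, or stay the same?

Arc ε = (-1034/8.79)(49.61/3511.0) ≈ -1.662.
|ε| = 1.66 > 1, so demand is elastic. A price cut therefore raises total revenue.

increase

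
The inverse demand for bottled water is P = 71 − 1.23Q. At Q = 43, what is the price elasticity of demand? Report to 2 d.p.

At Q = 43, P = 71 − 1.23(43) = 18.11.
dP/dQ = −1.23, so dQ/dP = 1/(−1.23) = -0.813.
ε = (dQ/dP)(P/Q) = (-0.813)(18.11/43).

-0.34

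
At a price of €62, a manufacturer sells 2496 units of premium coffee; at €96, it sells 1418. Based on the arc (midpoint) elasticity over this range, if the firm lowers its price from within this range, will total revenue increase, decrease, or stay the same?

increase

Arc ε = (-1078/34)(79.00/1957.0) ≈ -1.280.
|ε| = 1.28 > 1, so demand is elastic. A price cut therefore raises total revenue.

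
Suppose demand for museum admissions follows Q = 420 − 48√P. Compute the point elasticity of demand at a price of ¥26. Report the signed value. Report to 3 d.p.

At P = 26, Q = 175.247.
dQ/dP = −48/(2√P) = -4.707.
ε = (dQ/dP)(P/Q) = (-4.707)(26/175.247).
|ε| < 1, so demand is inelastic at this price.

-0.698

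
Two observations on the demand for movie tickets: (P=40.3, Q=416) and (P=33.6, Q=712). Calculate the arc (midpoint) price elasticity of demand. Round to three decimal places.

ΔQ = 712 − 416 = 296; ΔP = 33.6 − 40.3 = -6.7.
Midpoints: P̄ = 36.95, Q̄ = 564.0.
ε = (ΔQ/ΔP)(P̄/Q̄) = (296/-6.7)(36.95/564.0).

-2.894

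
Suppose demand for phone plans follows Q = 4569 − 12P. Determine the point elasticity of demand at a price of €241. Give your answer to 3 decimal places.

-1.725

At P = 241, Q = 1677.
dQ/dP = −12.
ε = (dQ/dP)(P/Q) = (-12)(241/1677).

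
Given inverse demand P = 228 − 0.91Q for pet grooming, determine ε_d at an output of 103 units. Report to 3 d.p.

-1.433

At Q = 103, P = 228 − 0.91(103) = 134.27.
dP/dQ = −0.91, so dQ/dP = 1/(−0.91) = -1.099.
ε = (dQ/dP)(P/Q) = (-1.099)(134.27/103).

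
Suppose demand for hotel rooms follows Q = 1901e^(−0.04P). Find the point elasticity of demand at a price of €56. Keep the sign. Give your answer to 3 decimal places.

-2.240

At P = 56, Q = 202.378.
dQ/dP = −0.04·1901e^(−0.04P) = −0.04Q = -8.095.
ε = (dQ/dP)(P/Q) = (-8.095)(56/202.378).
|ε| > 1, so demand is elastic at this price.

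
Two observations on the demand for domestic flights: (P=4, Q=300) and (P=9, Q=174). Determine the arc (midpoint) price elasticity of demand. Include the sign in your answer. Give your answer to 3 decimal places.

ΔQ = 174 − 300 = -126; ΔP = 9 − 4 = 5.
Midpoints: P̄ = 6.50, Q̄ = 237.0.
ε = (ΔQ/ΔP)(P̄/Q̄) = (-126/5)(6.50/237.0).

-0.691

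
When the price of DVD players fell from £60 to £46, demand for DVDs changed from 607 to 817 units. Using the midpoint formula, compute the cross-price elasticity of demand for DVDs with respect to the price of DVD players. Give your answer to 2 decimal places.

ΔQ_x = 817 − 607 = 210; ΔP_y = 46 − 60 = -14.
Midpoints: P̄_y = 53.00, Q̄_x = 712.0.
ε_xy = (ΔQ_x/ΔP_y)(P̄_y/Q̄_x) = (210/-14)(53.00/712.0).
ε_xy < 0, so the goods are complements.

-1.12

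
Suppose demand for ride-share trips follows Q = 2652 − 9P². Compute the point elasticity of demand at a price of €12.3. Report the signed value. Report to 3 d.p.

At P = 12.3, Q = 1290.390.
dQ/dP = −18P = -221.400.
ε = (dQ/dP)(P/Q) = (-221.400)(12.3/1290.390).

-2.110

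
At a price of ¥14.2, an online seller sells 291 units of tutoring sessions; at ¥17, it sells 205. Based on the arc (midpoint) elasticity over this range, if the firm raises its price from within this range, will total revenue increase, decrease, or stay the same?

decrease

Arc ε = (-86/2.8)(15.60/248.0) ≈ -1.932.
|ε| = 1.93 > 1, so demand is elastic. A price rise therefore reduces total revenue.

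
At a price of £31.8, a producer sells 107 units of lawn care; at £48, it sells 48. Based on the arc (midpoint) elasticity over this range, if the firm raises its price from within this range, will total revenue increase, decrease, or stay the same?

Arc ε = (-59/16.2)(39.90/77.5) ≈ -1.875.
|ε| = 1.88 > 1, so demand is elastic. A price rise therefore reduces total revenue.

decrease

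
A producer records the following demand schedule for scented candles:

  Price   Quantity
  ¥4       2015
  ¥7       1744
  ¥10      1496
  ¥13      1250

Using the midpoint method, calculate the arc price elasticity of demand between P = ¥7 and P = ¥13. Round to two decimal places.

-0.55

At P = 7, Q = 1744; at P = 13, Q = 1250.
ΔQ = -494, ΔP = 6. Midpoints: P̄ = 10.00, Q̄ = 1497.0.
ε = (ΔQ/ΔP)(P̄/Q̄) = (-494/6)(10.00/1497.0).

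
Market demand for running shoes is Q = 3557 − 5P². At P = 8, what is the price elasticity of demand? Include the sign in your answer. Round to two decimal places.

At P = 8, Q = 3237.
dQ/dP = −10P = -80.
ε = (dQ/dP)(P/Q) = (-80)(8/3237).

-0.20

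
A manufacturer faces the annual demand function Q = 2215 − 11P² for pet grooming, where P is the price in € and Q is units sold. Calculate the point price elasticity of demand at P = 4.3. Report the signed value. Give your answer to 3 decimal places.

At P = 4.3, Q = 2011.610.
dQ/dP = −22P = -94.600.
ε = (dQ/dP)(P/Q) = (-94.600)(4.3/2011.610).

-0.202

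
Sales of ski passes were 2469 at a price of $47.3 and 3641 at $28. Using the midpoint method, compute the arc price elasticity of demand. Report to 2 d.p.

-0.75

ΔQ = 3641 − 2469 = 1172; ΔP = 28 − 47.3 = -19.3.
Midpoints: P̄ = 37.65, Q̄ = 3055.0.
ε = (ΔQ/ΔP)(P̄/Q̄) = (1172/-19.3)(37.65/3055.0).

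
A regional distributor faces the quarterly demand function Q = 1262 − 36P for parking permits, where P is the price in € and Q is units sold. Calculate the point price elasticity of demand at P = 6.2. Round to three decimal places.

-0.215

At P = 6.2, Q = 1038.800.
dQ/dP = −36.
ε = (dQ/dP)(P/Q) = (-36)(6.2/1038.800).
|ε| < 1, so demand is inelastic at this price.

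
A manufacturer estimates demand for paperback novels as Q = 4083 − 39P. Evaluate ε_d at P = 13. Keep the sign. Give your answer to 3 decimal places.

-0.142

At P = 13, Q = 3576.
dQ/dP = −39.
ε = (dQ/dP)(P/Q) = (-39)(13/3576).
|ε| < 1, so demand is inelastic at this price.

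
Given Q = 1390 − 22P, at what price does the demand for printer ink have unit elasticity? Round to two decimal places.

For linear demand Q = a − bP, ε = −bP/(a − bP). |ε| = 1 when bP = a − bP, i.e. P = a/(2b).
P = 1390/(2·22) = 1390/44 = 31.5909.

31.59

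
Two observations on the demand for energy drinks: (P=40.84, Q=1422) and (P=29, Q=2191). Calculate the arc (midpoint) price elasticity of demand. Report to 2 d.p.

-1.26

ΔQ = 2191 − 1422 = 769; ΔP = 29 − 40.84 = -11.84.
Midpoints: P̄ = 34.92, Q̄ = 1806.5.
ε = (ΔQ/ΔP)(P̄/Q̄) = (769/-11.84)(34.92/1806.5).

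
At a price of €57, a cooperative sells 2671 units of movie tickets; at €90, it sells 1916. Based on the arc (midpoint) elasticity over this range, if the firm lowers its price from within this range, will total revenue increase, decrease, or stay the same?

Arc ε = (-755/33)(73.50/2293.5) ≈ -0.733.
|ε| = 0.73 < 1, so demand is inelastic. A price cut therefore reduces total revenue.

decrease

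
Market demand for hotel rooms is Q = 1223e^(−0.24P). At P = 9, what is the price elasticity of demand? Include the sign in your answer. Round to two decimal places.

At P = 9, Q = 141.043.
dQ/dP = −0.24·1223e^(−0.24P) = −0.24Q = -33.850.
ε = (dQ/dP)(P/Q) = (-33.850)(9/141.043).
|ε| > 1, so demand is elastic at this price.

-2.16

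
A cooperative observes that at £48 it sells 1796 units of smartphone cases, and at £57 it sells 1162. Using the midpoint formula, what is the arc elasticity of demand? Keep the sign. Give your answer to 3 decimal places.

-2.501

ΔQ = 1162 − 1796 = -634; ΔP = 57 − 48 = 9.
Midpoints: P̄ = 52.50, Q̄ = 1479.0.
ε = (ΔQ/ΔP)(P̄/Q̄) = (-634/9)(52.50/1479.0).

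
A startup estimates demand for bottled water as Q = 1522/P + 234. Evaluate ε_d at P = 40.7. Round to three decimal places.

At P = 40.7, Q = 271.396.
dQ/dP = −1522/P² = -0.919.
ε = (dQ/dP)(P/Q) = (-0.919)(40.7/271.396).

-0.138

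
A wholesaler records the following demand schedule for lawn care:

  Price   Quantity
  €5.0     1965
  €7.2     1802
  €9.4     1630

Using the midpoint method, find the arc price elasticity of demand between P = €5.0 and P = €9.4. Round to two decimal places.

At P = 5.0, Q = 1965; at P = 9.4, Q = 1630.
ΔQ = -335, ΔP = 4.4. Midpoints: P̄ = 7.20, Q̄ = 1797.5.
ε = (ΔQ/ΔP)(P̄/Q̄) = (-335/4.4)(7.20/1797.5).

-0.30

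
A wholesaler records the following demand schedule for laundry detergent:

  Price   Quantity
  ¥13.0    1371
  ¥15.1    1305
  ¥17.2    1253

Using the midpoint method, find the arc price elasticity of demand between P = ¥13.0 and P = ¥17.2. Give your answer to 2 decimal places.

-0.32

At P = 13.0, Q = 1371; at P = 17.2, Q = 1253.
ΔQ = -118, ΔP = 4.2. Midpoints: P̄ = 15.10, Q̄ = 1312.0.
ε = (ΔQ/ΔP)(P̄/Q̄) = (-118/4.2)(15.10/1312.0).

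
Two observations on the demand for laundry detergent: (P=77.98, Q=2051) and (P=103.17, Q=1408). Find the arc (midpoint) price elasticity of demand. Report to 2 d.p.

ΔQ = 1408 − 2051 = -643; ΔP = 103.17 − 77.98 = 25.19.
Midpoints: P̄ = 90.58, Q̄ = 1729.5.
ε = (ΔQ/ΔP)(P̄/Q̄) = (-643/25.19)(90.58/1729.5).

-1.34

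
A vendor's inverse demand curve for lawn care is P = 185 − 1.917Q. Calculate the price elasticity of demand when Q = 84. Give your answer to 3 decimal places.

At Q = 84, P = 185 − 1.917(84) = 23.97.
dP/dQ = −1.917, so dQ/dP = 1/(−1.917) = -0.522.
ε = (dQ/dP)(P/Q) = (-0.522)(23.97/84).

-0.149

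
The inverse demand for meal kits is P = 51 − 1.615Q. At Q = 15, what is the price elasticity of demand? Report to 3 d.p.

-1.105

At Q = 15, P = 51 − 1.615(15) = 26.77.
dP/dQ = −1.615, so dQ/dP = 1/(−1.615) = -0.619.
ε = (dQ/dP)(P/Q) = (-0.619)(26.77/15).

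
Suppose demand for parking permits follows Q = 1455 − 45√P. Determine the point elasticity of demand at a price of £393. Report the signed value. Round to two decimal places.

-0.79

At P = 393, Q = 562.910.
dQ/dP = −45/(2√P) = -1.135.
ε = (dQ/dP)(P/Q) = (-1.135)(393/562.910).
|ε| < 1, so demand is inelastic at this price.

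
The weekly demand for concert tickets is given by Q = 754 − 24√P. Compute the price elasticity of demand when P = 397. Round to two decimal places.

At P = 397, Q = 275.803.
dQ/dP = −24/(2√P) = -0.602.
ε = (dQ/dP)(P/Q) = (-0.602)(397/275.803).
|ε| < 1, so demand is inelastic at this price.

-0.87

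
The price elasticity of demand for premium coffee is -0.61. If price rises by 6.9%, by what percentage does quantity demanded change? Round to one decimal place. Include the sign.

-4.2%

%ΔQ ≈ ε × %ΔP = (-0.61)(6.9%) = -4.21%.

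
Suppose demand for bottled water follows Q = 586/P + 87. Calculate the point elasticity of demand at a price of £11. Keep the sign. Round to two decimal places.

-0.38

At P = 11, Q = 140.273.
dQ/dP = −586/P² = -4.843.
ε = (dQ/dP)(P/Q) = (-4.843)(11/140.273).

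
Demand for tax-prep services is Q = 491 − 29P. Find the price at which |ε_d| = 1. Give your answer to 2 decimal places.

For linear demand Q = a − bP, ε = −bP/(a − bP). |ε| = 1 when bP = a − bP, i.e. P = a/(2b).
P = 491/(2·29) = 491/58 = 8.4655.

8.47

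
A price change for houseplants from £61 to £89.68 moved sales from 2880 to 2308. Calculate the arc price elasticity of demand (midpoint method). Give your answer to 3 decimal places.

-0.579

ΔQ = 2308 − 2880 = -572; ΔP = 89.68 − 61 = 28.68.
Midpoints: P̄ = 75.34, Q̄ = 2594.0.
ε = (ΔQ/ΔP)(P̄/Q̄) = (-572/28.68)(75.34/2594.0).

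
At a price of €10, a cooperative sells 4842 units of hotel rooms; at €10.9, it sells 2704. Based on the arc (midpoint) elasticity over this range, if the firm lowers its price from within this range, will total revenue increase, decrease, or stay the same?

increase

Arc ε = (-2138/0.9)(10.45/3773.0) ≈ -6.580.
|ε| = 6.58 > 1, so demand is elastic. A price cut therefore raises total revenue.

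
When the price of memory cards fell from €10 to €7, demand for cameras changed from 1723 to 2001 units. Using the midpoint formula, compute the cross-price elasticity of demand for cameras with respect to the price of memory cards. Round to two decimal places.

ΔQ_x = 2001 − 1723 = 278; ΔP_y = 7 − 10 = -3.
Midpoints: P̄_y = 8.50, Q̄_x = 1862.0.
ε_xy = (ΔQ_x/ΔP_y)(P̄_y/Q̄_x) = (278/-3)(8.50/1862.0).

-0.42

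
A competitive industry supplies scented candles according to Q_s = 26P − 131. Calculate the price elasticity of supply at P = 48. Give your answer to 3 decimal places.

1.117

At P = 48, Q_s = 1117.
dQ_s/dP = 26.
ε_s = (dQ_s/dP)(P/Q_s) = (26)(48/1117).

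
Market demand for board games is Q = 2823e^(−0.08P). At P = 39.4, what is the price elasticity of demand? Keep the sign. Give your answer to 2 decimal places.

-3.15

At P = 39.4, Q = 120.730.
dQ/dP = −0.08·2823e^(−0.08P) = −0.08Q = -9.658.
ε = (dQ/dP)(P/Q) = (-9.658)(39.4/120.730).
|ε| > 1, so demand is elastic at this price.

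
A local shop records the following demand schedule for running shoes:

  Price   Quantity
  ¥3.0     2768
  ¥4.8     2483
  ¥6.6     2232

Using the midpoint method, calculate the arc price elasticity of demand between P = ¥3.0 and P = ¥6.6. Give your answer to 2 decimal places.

At P = 3.0, Q = 2768; at P = 6.6, Q = 2232.
ΔQ = -536, ΔP = 3.6. Midpoints: P̄ = 4.80, Q̄ = 2500.0.
ε = (ΔQ/ΔP)(P̄/Q̄) = (-536/3.6)(4.80/2500.0).

-0.29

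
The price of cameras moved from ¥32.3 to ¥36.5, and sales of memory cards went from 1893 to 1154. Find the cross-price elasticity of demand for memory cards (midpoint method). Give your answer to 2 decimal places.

ΔQ_x = 1154 − 1893 = -739; ΔP_y = 36.5 − 32.3 = 4.2.
Midpoints: P̄_y = 34.40, Q̄_x = 1523.5.
ε_xy = (ΔQ_x/ΔP_y)(P̄_y/Q̄_x) = (-739/4.2)(34.40/1523.5).

-3.97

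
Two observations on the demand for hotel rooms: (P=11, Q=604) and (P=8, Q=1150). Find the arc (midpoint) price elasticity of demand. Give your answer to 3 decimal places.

ΔQ = 1150 − 604 = 546; ΔP = 8 − 11 = -3.
Midpoints: P̄ = 9.50, Q̄ = 877.0.
ε = (ΔQ/ΔP)(P̄/Q̄) = (546/-3)(9.50/877.0).

-1.971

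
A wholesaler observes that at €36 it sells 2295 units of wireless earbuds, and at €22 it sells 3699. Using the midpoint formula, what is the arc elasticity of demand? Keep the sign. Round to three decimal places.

ΔQ = 3699 − 2295 = 1404; ΔP = 22 − 36 = -14.
Midpoints: P̄ = 29.00, Q̄ = 2997.0.
ε = (ΔQ/ΔP)(P̄/Q̄) = (1404/-14)(29.00/2997.0).

-0.970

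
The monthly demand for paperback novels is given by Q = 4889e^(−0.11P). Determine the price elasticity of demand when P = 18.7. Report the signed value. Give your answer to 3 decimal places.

-2.057

At P = 18.7, Q = 624.995.
dQ/dP = −0.11·4889e^(−0.11P) = −0.11Q = -68.749.
ε = (dQ/dP)(P/Q) = (-68.749)(18.7/624.995).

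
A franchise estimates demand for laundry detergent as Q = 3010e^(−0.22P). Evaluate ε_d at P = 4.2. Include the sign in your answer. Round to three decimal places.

At P = 4.2, Q = 1194.754.
dQ/dP = −0.22·3010e^(−0.22P) = −0.22Q = -262.846.
ε = (dQ/dP)(P/Q) = (-262.846)(4.2/1194.754).
|ε| < 1, so demand is inelastic at this price.

-0.924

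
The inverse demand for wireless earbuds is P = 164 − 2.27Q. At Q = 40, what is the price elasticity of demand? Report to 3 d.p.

-0.806

At Q = 40, P = 164 − 2.27(40) = 73.20.
dP/dQ = −2.27, so dQ/dP = 1/(−2.27) = -0.441.
ε = (dQ/dP)(P/Q) = (-0.441)(73.20/40).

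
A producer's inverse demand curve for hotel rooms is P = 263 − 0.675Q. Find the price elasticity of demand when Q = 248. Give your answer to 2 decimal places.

-0.57

At Q = 248, P = 263 − 0.675(248) = 95.60.
dP/dQ = −0.675, so dQ/dP = 1/(−0.675) = -1.481.
ε = (dQ/dP)(P/Q) = (-1.481)(95.60/248).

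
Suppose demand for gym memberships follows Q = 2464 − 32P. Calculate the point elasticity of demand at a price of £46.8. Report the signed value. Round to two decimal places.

-1.55

At P = 46.8, Q = 966.400.
dQ/dP = −32.
ε = (dQ/dP)(P/Q) = (-32)(46.8/966.400).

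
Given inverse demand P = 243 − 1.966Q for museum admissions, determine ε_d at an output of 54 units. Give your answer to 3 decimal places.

-1.289

At Q = 54, P = 243 − 1.966(54) = 136.84.
dP/dQ = −1.966, so dQ/dP = 1/(−1.966) = -0.509.
ε = (dQ/dP)(P/Q) = (-0.509)(136.84/54).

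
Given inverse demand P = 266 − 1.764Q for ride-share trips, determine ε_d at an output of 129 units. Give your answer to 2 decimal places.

-0.17

At Q = 129, P = 266 − 1.764(129) = 38.44.
dP/dQ = −1.764, so dQ/dP = 1/(−1.764) = -0.567.
ε = (dQ/dP)(P/Q) = (-0.567)(38.44/129).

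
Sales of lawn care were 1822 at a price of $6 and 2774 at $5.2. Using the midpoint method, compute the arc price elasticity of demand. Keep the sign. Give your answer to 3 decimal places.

-2.900

ΔQ = 2774 − 1822 = 952; ΔP = 5.2 − 6 = -0.8.
Midpoints: P̄ = 5.60, Q̄ = 2298.0.
ε = (ΔQ/ΔP)(P̄/Q̄) = (952/-0.8)(5.60/2298.0).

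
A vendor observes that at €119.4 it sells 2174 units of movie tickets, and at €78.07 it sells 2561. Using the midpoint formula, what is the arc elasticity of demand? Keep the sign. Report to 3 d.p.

-0.391

ΔQ = 2561 − 2174 = 387; ΔP = 78.07 − 119.4 = -41.33.
Midpoints: P̄ = 98.73, Q̄ = 2367.5.
ε = (ΔQ/ΔP)(P̄/Q̄) = (387/-41.33)(98.73/2367.5).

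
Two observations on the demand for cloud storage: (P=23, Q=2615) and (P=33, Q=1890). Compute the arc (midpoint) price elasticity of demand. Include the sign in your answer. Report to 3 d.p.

ΔQ = 1890 − 2615 = -725; ΔP = 33 − 23 = 10.
Midpoints: P̄ = 28.00, Q̄ = 2252.5.
ε = (ΔQ/ΔP)(P̄/Q̄) = (-725/10)(28.00/2252.5).

-0.901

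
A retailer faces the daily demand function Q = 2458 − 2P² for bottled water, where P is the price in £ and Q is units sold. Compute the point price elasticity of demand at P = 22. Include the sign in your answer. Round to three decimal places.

-1.299

At P = 22, Q = 1490.
dQ/dP = −4P = -88.
ε = (dQ/dP)(P/Q) = (-88)(22/1490).
|ε| > 1, so demand is elastic at this price.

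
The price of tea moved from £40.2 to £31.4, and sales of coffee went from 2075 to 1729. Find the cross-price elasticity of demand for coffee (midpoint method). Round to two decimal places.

0.74

ΔQ_x = 1729 − 2075 = -346; ΔP_y = 31.4 − 40.2 = -8.8.
Midpoints: P̄_y = 35.80, Q̄_x = 1902.0.
ε_xy = (ΔQ_x/ΔP_y)(P̄_y/Q̄_x) = (-346/-8.8)(35.80/1902.0).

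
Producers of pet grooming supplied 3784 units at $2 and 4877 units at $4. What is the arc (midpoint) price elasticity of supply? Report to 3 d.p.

0.379

ΔQ = 4877 − 3784 = 1093; ΔP = 4 − 2 = 2.
Midpoints: P̄ = 3.00, Q̄ = 4330.5.
ε_s = (ΔQ/ΔP)(P̄/Q̄) = (1093/2)(3.00/4330.5).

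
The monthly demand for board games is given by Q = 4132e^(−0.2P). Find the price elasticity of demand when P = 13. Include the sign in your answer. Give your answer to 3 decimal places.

-2.600

At P = 13, Q = 306.898.
dQ/dP = −0.2·4132e^(−0.2P) = −0.2Q = -61.380.
ε = (dQ/dP)(P/Q) = (-61.380)(13/306.898).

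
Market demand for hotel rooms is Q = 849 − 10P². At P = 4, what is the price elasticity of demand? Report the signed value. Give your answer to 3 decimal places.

At P = 4, Q = 689.
dQ/dP = −20P = -80.
ε = (dQ/dP)(P/Q) = (-80)(4/689).
|ε| < 1, so demand is inelastic at this price.

-0.464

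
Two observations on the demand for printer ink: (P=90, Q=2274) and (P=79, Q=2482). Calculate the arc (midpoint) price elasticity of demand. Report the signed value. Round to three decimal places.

-0.672

ΔQ = 2482 − 2274 = 208; ΔP = 79 − 90 = -11.
Midpoints: P̄ = 84.50, Q̄ = 2378.0.
ε = (ΔQ/ΔP)(P̄/Q̄) = (208/-11)(84.50/2378.0).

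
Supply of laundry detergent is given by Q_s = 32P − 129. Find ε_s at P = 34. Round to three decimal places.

1.135

At P = 34, Q_s = 959.
dQ_s/dP = 32.
ε_s = (dQ_s/dP)(P/Q_s) = (32)(34/959).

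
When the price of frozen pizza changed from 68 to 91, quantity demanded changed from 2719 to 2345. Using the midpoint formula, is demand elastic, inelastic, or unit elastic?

Arc ε ≈ -0.511.
|ε| = 0.51 < 1.

inelastic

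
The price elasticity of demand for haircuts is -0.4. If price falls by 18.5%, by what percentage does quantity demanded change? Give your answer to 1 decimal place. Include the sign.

7.4%

%ΔQ ≈ ε × %ΔP = (-0.4)(-18.5%) = 7.40%.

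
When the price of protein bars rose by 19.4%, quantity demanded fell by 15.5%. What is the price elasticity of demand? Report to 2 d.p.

ε = %ΔQ / %ΔP = (-15.5)/(19.4) = -0.799.

-0.80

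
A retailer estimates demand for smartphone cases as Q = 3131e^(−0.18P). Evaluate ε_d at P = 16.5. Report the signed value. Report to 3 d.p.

At P = 16.5, Q = 160.631.
dQ/dP = −0.18·3131e^(−0.18P) = −0.18Q = -28.914.
ε = (dQ/dP)(P/Q) = (-28.914)(16.5/160.631).

-2.970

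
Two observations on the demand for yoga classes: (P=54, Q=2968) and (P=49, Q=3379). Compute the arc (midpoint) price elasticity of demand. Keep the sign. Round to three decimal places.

ΔQ = 3379 − 2968 = 411; ΔP = 49 − 54 = -5.
Midpoints: P̄ = 51.50, Q̄ = 3173.5.
ε = (ΔQ/ΔP)(P̄/Q̄) = (411/-5)(51.50/3173.5).

-1.334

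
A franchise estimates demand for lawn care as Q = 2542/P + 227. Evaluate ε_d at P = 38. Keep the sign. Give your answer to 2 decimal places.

At P = 38, Q = 293.895.
dQ/dP = −2542/P² = -1.760.
ε = (dQ/dP)(P/Q) = (-1.760)(38/293.895).

-0.23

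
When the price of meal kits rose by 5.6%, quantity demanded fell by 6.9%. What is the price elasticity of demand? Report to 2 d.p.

ε = %ΔQ / %ΔP = (-6.9)/(5.6) = -1.232.

-1.23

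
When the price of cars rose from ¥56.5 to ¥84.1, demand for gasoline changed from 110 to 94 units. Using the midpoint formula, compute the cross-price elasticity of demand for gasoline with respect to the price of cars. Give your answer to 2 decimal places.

-0.40

ΔQ_x = 94 − 110 = -16; ΔP_y = 84.1 − 56.5 = 27.6.
Midpoints: P̄_y = 70.30, Q̄_x = 102.0.
ε_xy = (ΔQ_x/ΔP_y)(P̄_y/Q̄_x) = (-16/27.6)(70.30/102.0).
ε_xy < 0, so the goods are complements.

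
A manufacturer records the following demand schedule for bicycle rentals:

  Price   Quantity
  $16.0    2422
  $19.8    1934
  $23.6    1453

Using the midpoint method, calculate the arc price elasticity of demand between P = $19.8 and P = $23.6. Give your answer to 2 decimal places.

-1.62

At P = 19.8, Q = 1934; at P = 23.6, Q = 1453.
ΔQ = -481, ΔP = 3.8. Midpoints: P̄ = 21.70, Q̄ = 1693.5.
ε = (ΔQ/ΔP)(P̄/Q̄) = (-481/3.8)(21.70/1693.5).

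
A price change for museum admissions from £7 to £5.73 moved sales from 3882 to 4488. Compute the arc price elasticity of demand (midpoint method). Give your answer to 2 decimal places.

-0.73

ΔQ = 4488 − 3882 = 606; ΔP = 5.73 − 7 = -1.27.
Midpoints: P̄ = 6.37, Q̄ = 4185.0.
ε = (ΔQ/ΔP)(P̄/Q̄) = (606/-1.27)(6.37/4185.0).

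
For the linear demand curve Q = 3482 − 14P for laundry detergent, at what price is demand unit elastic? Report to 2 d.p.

For linear demand Q = a − bP, ε = −bP/(a − bP). |ε| = 1 when bP = a − bP, i.e. P = a/(2b).
P = 3482/(2·14) = 3482/28 = 124.3571.

124.36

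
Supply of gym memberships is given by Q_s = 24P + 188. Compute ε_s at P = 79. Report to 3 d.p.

At P = 79, Q_s = 2084.
dQ_s/dP = 24.
ε_s = (dQ_s/dP)(P/Q_s) = (24)(79/2084).

0.910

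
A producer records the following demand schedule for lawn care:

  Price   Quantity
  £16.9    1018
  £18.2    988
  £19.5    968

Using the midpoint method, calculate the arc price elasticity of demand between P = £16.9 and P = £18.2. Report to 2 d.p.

-0.40

At P = 16.9, Q = 1018; at P = 18.2, Q = 988.
ΔQ = -30, ΔP = 1.3. Midpoints: P̄ = 17.55, Q̄ = 1003.0.
ε = (ΔQ/ΔP)(P̄/Q̄) = (-30/1.3)(17.55/1003.0).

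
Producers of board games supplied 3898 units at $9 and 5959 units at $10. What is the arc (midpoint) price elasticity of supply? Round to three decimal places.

3.973

ΔQ = 5959 − 3898 = 2061; ΔP = 10 − 9 = 1.
Midpoints: P̄ = 9.50, Q̄ = 4928.5.
ε_s = (ΔQ/ΔP)(P̄/Q̄) = (2061/1)(9.50/4928.5).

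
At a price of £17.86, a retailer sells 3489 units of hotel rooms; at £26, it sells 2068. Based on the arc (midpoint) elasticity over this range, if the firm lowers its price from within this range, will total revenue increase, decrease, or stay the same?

increase

Arc ε = (-1421/8.14)(21.93/2778.5) ≈ -1.378.
|ε| = 1.38 > 1, so demand is elastic. A price cut therefore raises total revenue.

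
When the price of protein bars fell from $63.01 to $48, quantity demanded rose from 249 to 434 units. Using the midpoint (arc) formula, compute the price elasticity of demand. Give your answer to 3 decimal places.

ΔQ = 434 − 249 = 185; ΔP = 48 − 63.01 = -15.01.
Midpoints: P̄ = 55.50, Q̄ = 341.5.
ε = (ΔQ/ΔP)(P̄/Q̄) = (185/-15.01)(55.50/341.5).

-2.003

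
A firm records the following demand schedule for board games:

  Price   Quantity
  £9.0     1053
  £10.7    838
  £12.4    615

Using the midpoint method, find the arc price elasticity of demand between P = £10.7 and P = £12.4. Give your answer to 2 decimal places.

-2.09

At P = 10.7, Q = 838; at P = 12.4, Q = 615.
ΔQ = -223, ΔP = 1.7. Midpoints: P̄ = 11.55, Q̄ = 726.5.
ε = (ΔQ/ΔP)(P̄/Q̄) = (-223/1.7)(11.55/726.5).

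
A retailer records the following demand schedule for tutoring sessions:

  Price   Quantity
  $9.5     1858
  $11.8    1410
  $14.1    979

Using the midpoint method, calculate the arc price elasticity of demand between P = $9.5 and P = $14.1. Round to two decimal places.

-1.59

At P = 9.5, Q = 1858; at P = 14.1, Q = 979.
ΔQ = -879, ΔP = 4.6. Midpoints: P̄ = 11.80, Q̄ = 1418.5.
ε = (ΔQ/ΔP)(P̄/Q̄) = (-879/4.6)(11.80/1418.5).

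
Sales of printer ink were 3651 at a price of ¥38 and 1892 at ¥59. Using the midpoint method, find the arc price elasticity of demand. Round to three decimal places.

ΔQ = 1892 − 3651 = -1759; ΔP = 59 − 38 = 21.
Midpoints: P̄ = 48.50, Q̄ = 2771.5.
ε = (ΔQ/ΔP)(P̄/Q̄) = (-1759/21)(48.50/2771.5).

-1.466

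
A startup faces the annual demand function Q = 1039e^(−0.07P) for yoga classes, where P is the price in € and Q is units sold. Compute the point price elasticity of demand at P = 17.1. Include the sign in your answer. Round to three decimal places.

At P = 17.1, Q = 313.881.
dQ/dP = −0.07·1039e^(−0.07P) = −0.07Q = -21.972.
ε = (dQ/dP)(P/Q) = (-21.972)(17.1/313.881).

-1.197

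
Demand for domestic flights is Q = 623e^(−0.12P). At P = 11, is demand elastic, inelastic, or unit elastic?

elastic

Q = 166.425, dQ/dP = -19.971.
ε = (dQ/dP)(P/Q) ≈ -1.320.
|ε| = 1.32 > 1.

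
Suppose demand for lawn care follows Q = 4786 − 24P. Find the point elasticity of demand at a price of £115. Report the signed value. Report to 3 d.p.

-1.362

At P = 115, Q = 2026.
dQ/dP = −24.
ε = (dQ/dP)(P/Q) = (-24)(115/2026).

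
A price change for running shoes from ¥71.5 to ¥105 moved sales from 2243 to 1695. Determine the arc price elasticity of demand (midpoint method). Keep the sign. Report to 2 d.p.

-0.73

ΔQ = 1695 − 2243 = -548; ΔP = 105 − 71.5 = 33.5.
Midpoints: P̄ = 88.25, Q̄ = 1969.0.
ε = (ΔQ/ΔP)(P̄/Q̄) = (-548/33.5)(88.25/1969.0).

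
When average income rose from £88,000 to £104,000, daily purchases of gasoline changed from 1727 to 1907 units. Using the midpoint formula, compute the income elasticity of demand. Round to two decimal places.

0.59

ΔQ = 180, ΔI = 16000. Midpoints: Ī = 96,000, Q̄ = 1817.0.
ε_I = (ΔQ/ΔI)(Ī/Q̄) = (180/16000)(96000/1817.0).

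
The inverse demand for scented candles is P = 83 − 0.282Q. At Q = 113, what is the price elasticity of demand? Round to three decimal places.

At Q = 113, P = 83 − 0.282(113) = 51.13.
dP/dQ = −0.282, so dQ/dP = 1/(−0.282) = -3.546.
ε = (dQ/dP)(P/Q) = (-3.546)(51.13/113).

-1.605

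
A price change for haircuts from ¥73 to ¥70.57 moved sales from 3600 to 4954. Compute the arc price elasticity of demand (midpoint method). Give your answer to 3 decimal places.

-9.352

ΔQ = 4954 − 3600 = 1354; ΔP = 70.57 − 73 = -2.43.
Midpoints: P̄ = 71.78, Q̄ = 4277.0.
ε = (ΔQ/ΔP)(P̄/Q̄) = (1354/-2.43)(71.78/4277.0).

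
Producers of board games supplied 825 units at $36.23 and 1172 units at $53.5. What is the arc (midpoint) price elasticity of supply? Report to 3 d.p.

ΔQ = 1172 − 825 = 347; ΔP = 53.5 − 36.23 = 17.27.
Midpoints: P̄ = 44.86, Q̄ = 998.5.
ε_s = (ΔQ/ΔP)(P̄/Q̄) = (347/17.27)(44.86/998.5).

0.903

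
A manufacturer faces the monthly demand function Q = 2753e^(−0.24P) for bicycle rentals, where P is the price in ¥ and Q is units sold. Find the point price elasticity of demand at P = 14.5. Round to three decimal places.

-3.480

At P = 14.5, Q = 84.813.
dQ/dP = −0.24·2753e^(−0.24P) = −0.24Q = -20.355.
ε = (dQ/dP)(P/Q) = (-20.355)(14.5/84.813).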